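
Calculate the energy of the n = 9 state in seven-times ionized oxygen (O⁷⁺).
-10.75018 eV

For hydrogen-like ions, the energy levels scale with Z²:
E_n = -13.6057 Z² / n² eV

For O⁷⁺ (Z = 8) at n = 9:
E_9 = -13.6057 × 8² / 9²
E_9 = -13.6057 × 64 / 81
E_9 = -870.7648 / 81
E_9 = -10.75018 eV

The energy is 64 times more negative than hydrogen at the same n due to the stronger nuclear charge.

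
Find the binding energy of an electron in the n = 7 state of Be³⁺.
4.44268 eV

The ionization energy is the energy needed to remove the electron completely (n → ∞).

For a hydrogen-like ion with Z = 4, E_n = -13.6057 Z² / n² eV.

At n = 7: E_7 = -13.6057 × 4² / 7² = -4.44267755 eV
At n = ∞: E_∞ = 0 eV

Ionization energy = E_∞ - E_7 = 0 - (-4.44267755) = 4.44267755 eV
Ionization energy ≈ 4.44268 eV

This is also called the binding energy of the electron in state n = 7.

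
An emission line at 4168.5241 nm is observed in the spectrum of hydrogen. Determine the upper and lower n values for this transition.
n = 13 → n = 6

First, find the photon energy from the wavelength (hc = 1239.84 eV·nm):
E = hc/λ = 1239.84 eV·nm / 4168.5241 nm = 0.29742901 eV

The energy levels of hydrogen satisfy E_n = -13.6057 / n² eV, so an emission n_i → n_f releases
ΔE = 13.6057 × (1/n_f² − 1/n_i²) eV.

Setting ΔE equal to the photon energy:
1/n_f² − 1/n_i² = 0.29742901 / 13.6057 = 0.021860618

Since 1/n_i² must be positive, we need 1/n_f² > 0.021860618, i.e. n_f ≤ 6. For each allowed n_f, solve n_i = (1/n_f² − 0.021860618)^(−1/2) and check whether it is a whole number:
  n_f = 1: 1/n_i² = 1.000000000 − 0.021860618 = 0.978139382 → n_i = 1.011  (not an integer) ✗
  n_f = 2: 1/n_i² = 0.250000000 − 0.021860618 = 0.228139382 → n_i = 2.094  (not an integer) ✗
  n_f = 3: 1/n_i² = 0.111111111 − 0.021860618 = 0.089250493 → n_i = 3.347  (not an integer) ✗
  n_f = 4: 1/n_i² = 0.062500000 − 0.021860618 = 0.040639382 → n_i = 4.961  (not an integer) ✗
  n_f = 5: 1/n_i² = 0.040000000 − 0.021860618 = 0.018139382 → n_i = 7.425  (not an integer) ✗
  n_f = 6: 1/n_i² = 0.027777778 − 0.021860618 = 0.005917160 → n_i = 13.000  → integer, n_i = 13 ✓

Only n_f = 6 gives an integer upper level, n_i = 13.

The transition is from n = 13 to n = 6 (emission).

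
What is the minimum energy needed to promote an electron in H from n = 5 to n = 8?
0.3316 eV

The energy levels of a hydrogen-like atom are E_n = -13.6057 eV / n².

Energy at n = 5: E_5 = -13.6057 / 5² = -0.5442280 eV
Energy at n = 8: E_8 = -13.6057 / 8² = -0.2125891 eV

The excitation energy is the difference:
ΔE = E_8 - E_5
ΔE = -0.2125891 - (-0.5442280)
ΔE = 0.3316 eV

Since this is positive, energy must be absorbed (photon absorption).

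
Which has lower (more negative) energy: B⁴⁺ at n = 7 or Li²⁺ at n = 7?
B⁴⁺ at n = 7 (E = -6.94 eV)

Using E_n = -13.6057 Z² / n² eV:

B⁴⁺ (Z = 5) at n = 7:
E = -13.6057 × 5² / 7² = -13.6057 × 25 / 49 = -6.94168 eV

Li²⁺ (Z = 3) at n = 7:
E = -13.6057 × 3² / 7² = -13.6057 × 9 / 49 = -2.49901 eV

Since -6.94168 eV < -2.49901 eV,
B⁴⁺ at n = 7 is more tightly bound (requires more energy to ionize).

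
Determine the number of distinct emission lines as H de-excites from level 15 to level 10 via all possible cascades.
15

The electron can occupy levels n = 10, 11, ..., 15 during de-excitation — that is m = 15 - 10 + 1 = 6 distinct levels.

The number of distinct spectral lines equals the number of ways to choose 2 of these m levels (each pair gives one possible emission transition):

Number of lines = m(m-1)/2 = 6×5/2 = 15

These correspond to all possible transitions between the 6 levels:
15 → 14, 15 → 13, 15 → 12, 15 → 11, 15 → 10, 14 → 13, 14 → 12, 14 → 11...

Each transition produces a photon with a unique energy (and thus wavelength). This count does not depend on Z.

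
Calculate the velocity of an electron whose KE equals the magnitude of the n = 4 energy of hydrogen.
5.4692e+05 m/s (or 0.18% of c)

The binding energy at n = 4 for hydrogen is:
E_4 = -13.6057/4² = -0.85035625 eV
|E_4| = 0.85035625 eV

Convert to Joules:
KE = 0.85035625 eV × (1.602177 × 10⁻¹⁹ J/eV) = 1.362421e-19 J

Using KE = ½mv²:
v = √(2·KE/m_e)
v = √(2 × 1.362421e-19 J / 9.10938 × 10⁻³¹ kg)
v = 5.4692e+05 m/s

This is approximately 0.18% the speed of light.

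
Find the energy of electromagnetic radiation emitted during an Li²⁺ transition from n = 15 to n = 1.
121.91 eV

The energy levels are E_n = -13.6057 Z² eV / n².

Energy at n = 15: E_15 = -13.6057 × 3² / 15² = -0.54423 eV
Energy at n = 1: E_1 = -13.6057 × 3² / 1² = -122.45130 eV

For emission (electron falling to lower state), the photon energy is:
E_photon = E_15 - E_1 = |-0.54423 - (-122.45130)|
E_photon = 121.91 eV

This energy is carried away by the emitted photon.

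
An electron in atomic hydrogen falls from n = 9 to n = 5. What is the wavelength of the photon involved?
3295.1998 nm

First, find the transition energy using E_n = -13.6057 / n² eV:
E_9 = -13.6057 / 9² = -0.1679716049 eV
E_5 = -13.6057 / 5² = -0.5442280000 eV

Photon energy: |ΔE| = |E_5 - E_9| = 0.3762563951 eV

Convert to wavelength using E = hc/λ with hc = 1239.84 eV·nm:
λ = hc/E = 1239.84 eV·nm / 0.3762563951 eV
λ = 3295.1998 nm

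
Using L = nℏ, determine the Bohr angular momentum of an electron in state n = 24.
2.531e-33 J·s (or 24ℏ)

In the Bohr model, angular momentum is quantized:
L = nℏ

where ℏ = h/(2π) = 1.05457e-34 J·s

For n = 24:
L = 24 × 1.05457e-34 J·s
L = 2.531e-33 J·s

This can also be written as L = 24ℏ.
The angular momentum is an integer multiple of the reduced Planck constant.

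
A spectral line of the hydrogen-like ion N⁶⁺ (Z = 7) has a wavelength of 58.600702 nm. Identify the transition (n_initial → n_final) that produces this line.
n = 11 → n = 5

First, find the photon energy from the wavelength (hc = 1239.84 eV·nm):
E = hc/λ = 1239.84 eV·nm / 58.600702 nm = 21.157426 eV

The energy levels of N⁶⁺ satisfy E_n = -13.6057 × 7² / n² eV, so an emission n_i → n_f releases
ΔE = 13.6057 × 7² × (1/n_f² − 1/n_i²) eV.

Setting ΔE equal to the photon energy:
1/n_f² − 1/n_i² = 21.157426 / (13.6057 × 7²) = 0.031735538

Since 1/n_i² must be positive, we need 1/n_f² > 0.031735538, i.e. n_f ≤ 5. For each allowed n_f, solve n_i = (1/n_f² − 0.031735538)^(−1/2) and check whether it is a whole number:
  n_f = 1: 1/n_i² = 1.000000000 − 0.031735538 = 0.968264462 → n_i = 1.016  (not an integer) ✗
  n_f = 2: 1/n_i² = 0.250000000 − 0.031735538 = 0.218264462 → n_i = 2.140  (not an integer) ✗
  n_f = 3: 1/n_i² = 0.111111111 − 0.031735538 = 0.079375573 → n_i = 3.549  (not an integer) ✗
  n_f = 4: 1/n_i² = 0.062500000 − 0.031735538 = 0.030764462 → n_i = 5.701  (not an integer) ✗
  n_f = 5: 1/n_i² = 0.040000000 − 0.031735538 = 0.008264462 → n_i = 11.000  → integer, n_i = 11 ✓

Only n_f = 5 gives an integer upper level, n_i = 11.

The transition is from n = 11 to n = 5 (emission).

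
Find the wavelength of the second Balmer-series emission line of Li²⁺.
54.00090 nm

The lines of a series are numbered from the longest wavelength (smallest ΔE) outward; the second line is the transition from n = n_f + 2 to n_f.
The Balmer series has all transitions ending at n_f = 2.

For Li²⁺ (Z = 3), the second line (β-line) is the jump from n = 4 to n = 2:
E_4 = -13.6057 × 3² / 4² = -7.6532063 eV
E_2 = -13.6057 × 3² / 2² = -30.6128250 eV
ΔE = E_4 - E_2 = 22.9596187 eV

λ = hc/E = 1239.84 eV·nm / 22.9596187 eV
λ = 54.00090 nm

This is the β-line of the Balmer series in Li²⁺.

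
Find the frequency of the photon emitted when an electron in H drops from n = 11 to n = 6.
6.41958e+13 Hz

First, find the transition energy:
E_11 = -13.6057 / 11² = -0.112443802 eV
E_6 = -13.6057 / 6² = -0.377936111 eV
|ΔE| = |E_6 - E_11| = 0.265492309 eV

Convert to Joules: E = 0.265492309 eV × (1.602177 × 10⁻¹⁹ J/eV) = 4.2536567e-20 J

Using E = hf:
f = E/h = 4.2536567e-20 J / (6.62607 × 10⁻³⁴ J·s)
f = 6.41958e+13 Hz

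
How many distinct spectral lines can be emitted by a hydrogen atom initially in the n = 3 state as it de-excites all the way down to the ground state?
3

The electron can occupy levels n = 1, 2, ..., 3 during de-excitation — that is m = 3 - 1 + 1 = 3 distinct levels.

The number of distinct spectral lines equals the number of ways to choose 2 of these m levels (each pair gives one possible emission transition):

Number of lines = m(m-1)/2 = 3×2/2 = 3

These correspond to all possible transitions between the 3 levels:
3 → 2, 3 → 1, 2 → 1

Each transition produces a photon with a unique energy (and thus wavelength). This count does not depend on Z.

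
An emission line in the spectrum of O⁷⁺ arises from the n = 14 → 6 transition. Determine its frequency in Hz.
4.77e+15 Hz

First, find the transition energy:
E_14 = -13.6057 × 8² / 14² = -4.4427 eV
E_6 = -13.6057 × 8² / 6² = -24.1879 eV
|ΔE| = |E_6 - E_14| = 19.7452 eV

Convert to Joules: E = 19.7452 eV × (1.602177 × 10⁻¹⁹ J/eV) = 3.1635e-18 J

Using E = hf:
f = E/h = 3.1635e-18 J / (6.62607 × 10⁻³⁴ J·s)
f = 4.77e+15 Hz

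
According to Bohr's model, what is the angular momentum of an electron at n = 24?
2.531e-33 J·s (or 24ℏ)

In the Bohr model, angular momentum is quantized:
L = nℏ

where ℏ = h/(2π) = 1.05457e-34 J·s

For n = 24:
L = 24 × 1.05457e-34 J·s
L = 2.531e-33 J·s

This can also be written as L = 24ℏ.
The angular momentum is an integer multiple of the reduced Planck constant.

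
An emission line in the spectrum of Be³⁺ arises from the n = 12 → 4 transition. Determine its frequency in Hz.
2.9243e+15 Hz

First, find the transition energy:
E_12 = -13.6057 × 4² / 12² = -1.5117444 eV
E_4 = -13.6057 × 4² / 4² = -13.6057000 eV
|ΔE| = |E_4 - E_12| = 12.0939556 eV

Convert to Joules: E = 12.0939556 eV × (1.602177 × 10⁻¹⁹ J/eV) = 1.937666e-18 J

Using E = hf:
f = E/h = 1.937666e-18 J / (6.62607 × 10⁻³⁴ J·s)
f = 2.9243e+15 Hz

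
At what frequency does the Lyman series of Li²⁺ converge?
2.9609e+16 Hz

The series limit corresponds to the transition from n = ∞ to n = 1.
This is the highest energy (shortest wavelength) transition in the Lyman series.

E_∞ = 0 eV
E_1 = -13.6057 × 3² / 1² = -122.45130 eV

Energy at series limit:
ΔE = E_∞ - E_1 = 0 - (-122.45130) = 122.45130 eV
E = 122.45130 eV × (1.602177 × 10⁻¹⁹ J/eV) = 1.961887e-17 J
f = E/h = 1.961887e-17 J / (6.62607 × 10⁻³⁴ J·s) = 2.9609e+16 Hz

This energy equals the ionization energy from the n = 1 state of Li²⁺.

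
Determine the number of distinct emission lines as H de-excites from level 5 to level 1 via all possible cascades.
10

The electron can occupy levels n = 1, 2, ..., 5 during de-excitation — that is m = 5 - 1 + 1 = 5 distinct levels.

The number of distinct spectral lines equals the number of ways to choose 2 of these m levels (each pair gives one possible emission transition):

Number of lines = m(m-1)/2 = 5×4/2 = 10

These correspond to all possible transitions between the 5 levels:
5 → 4, 5 → 3, 5 → 2, 5 → 1, 4 → 3, 4 → 2, 4 → 1, 3 → 2...

Each transition produces a photon with a unique energy (and thus wavelength). This count does not depend on Z.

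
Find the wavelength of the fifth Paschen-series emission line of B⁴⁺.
38.17 nm

The lines of a series are numbered from the longest wavelength (smallest ΔE) outward; the fifth line is the transition from n = n_f + 5 to n_f.
The Paschen series has all transitions ending at n_f = 3.

For B⁴⁺ (Z = 5), the fifth line (ε-line) is the jump from n = 8 to n = 3:
E_8 = -13.6057 × 5² / 8² = -5.3147 eV
E_3 = -13.6057 × 5² / 3² = -37.7936 eV
ΔE = E_8 - E_3 = 32.4789 eV

λ = hc/E = 1239.84 eV·nm / 32.4789 eV
λ = 38.17 nm

This is the ε-line of the Paschen series in B⁴⁺.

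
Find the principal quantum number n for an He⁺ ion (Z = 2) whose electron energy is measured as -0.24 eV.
n = 15

The exact energy levels follow E_n = -13.6057 Z² / n² eV with Z = 2.

The measured value (-0.24 eV) is reported to only 2 significant figures, so we must test candidate n values and see which one matches to that precision.

Candidate energies:
  n = 13:  E = -13.6057 × 2² / 13² = -0.32203 eV
  n = 14:  E = -13.6057 × 2² / 14² = -0.27767 eV
  n = 15:  E = -13.6057 × 2² / 15² = -0.24188 eV  ← matches
  n = 16:  E = -13.6057 × 2² / 16² = -0.21259 eV
  n = 17:  E = -13.6057 × 2² / 17² = -0.18831 eV

Checking against the measurement of -0.24 eV (2 sig figs), only n = 15 agrees:
E_15 = -0.24188 eV, which rounds to -0.24 eV ✓

Therefore n = 15.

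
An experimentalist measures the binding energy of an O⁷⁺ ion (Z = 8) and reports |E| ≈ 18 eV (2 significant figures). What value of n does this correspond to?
n = 7

The exact energy levels follow E_n = -13.6057 Z² / n² eV with Z = 8.

The measured value (-18 eV) is reported to only 2 significant figures, so we must test candidate n values and see which one matches to that precision.

Candidate energies:
  n = 5:  E = -13.6057 × 8² / 5² = -34.83059 eV
  n = 6:  E = -13.6057 × 8² / 6² = -24.18791 eV
  n = 7:  E = -13.6057 × 8² / 7² = -17.77071 eV  ← matches
  n = 8:  E = -13.6057 × 8² / 8² = -13.60570 eV
  n = 9:  E = -13.6057 × 8² / 9² = -10.75018 eV

Checking against the measurement of -18 eV (2 sig figs), only n = 7 agrees:
E_7 = -17.77071 eV, which rounds to -18 eV ✓

Therefore n = 7.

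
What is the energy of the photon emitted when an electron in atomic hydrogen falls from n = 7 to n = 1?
13.32803 eV

The energy levels are E_n = -13.6057 eV / n².

Energy at n = 7: E_7 = -13.6057 / 7² = -0.27766735 eV
Energy at n = 1: E_1 = -13.6057 / 1² = -13.60570000 eV

For emission (electron falling to lower state), the photon energy is:
E_photon = E_7 - E_1 = |-0.27766735 - (-13.60570000)|
E_photon = 13.32803 eV

This energy is carried away by the emitted photon.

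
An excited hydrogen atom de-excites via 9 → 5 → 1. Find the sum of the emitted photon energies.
13.438 eV

The energy levels of hydrogen are E_n = -13.6057 / n² eV.

First transition (9 → 5):
ΔE₁ = |E_5 - E_9|
ΔE₁ = |-0.544228000 - (-0.167971605)| = 0.376256 eV

Second transition (5 → 1):
ΔE₂ = |E_1 - E_5|
ΔE₂ = |-13.605700000 - (-0.544228000)| = 13.061472 eV

Total energy released:
E_total = ΔE₁ + ΔE₂ = 0.376256 + 13.061472 = 13.438 eV

Note: This equals the direct transition 9 → 1: 13.438 eV ✓
Energy is conserved regardless of the path taken.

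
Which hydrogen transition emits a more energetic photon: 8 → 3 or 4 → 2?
4 → 2

Calculate the energy for each transition:

Transition 8 → 3:
ΔE₁ = |E_3 - E_8| = |-13.6057/3² - (-13.6057/8²)|
ΔE₁ = |-1.511744444444 - (-0.212589062500)| = 1.299155382 eV

Transition 4 → 2:
ΔE₂ = |E_2 - E_4| = |-13.6057/2² - (-13.6057/4²)|
ΔE₂ = |-3.401425000000 - (-0.850356250000)| = 2.551068750 eV

Since 2.551068750 eV > 1.299155382 eV, the transition 4 → 2 emits the more energetic photon.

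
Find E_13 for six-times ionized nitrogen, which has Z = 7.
-3.945 eV

For hydrogen-like ions, the energy levels scale with Z²:
E_n = -13.6057 Z² / n² eV

For N⁶⁺ (Z = 7) at n = 13:
E_13 = -13.6057 × 7² / 13²
E_13 = -13.6057 × 49 / 169
E_13 = -666.6793 / 169
E_13 = -3.945 eV

The energy is 49 times more negative than hydrogen at the same n due to the stronger nuclear charge.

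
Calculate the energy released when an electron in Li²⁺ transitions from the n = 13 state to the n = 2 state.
29.88826 eV

The energy levels are E_n = -13.6057 Z² eV / n².

Energy at n = 13: E_13 = -13.6057 × 3² / 13² = -0.72456391 eV
Energy at n = 2: E_2 = -13.6057 × 3² / 2² = -30.61282500 eV

For emission (electron falling to lower state), the photon energy is:
E_photon = E_13 - E_2 = |-0.72456391 - (-30.61282500)|
E_photon = 29.88826 eV

This energy is carried away by the emitted photon.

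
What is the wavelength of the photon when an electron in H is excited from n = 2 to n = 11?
376.968 nm

First, find the transition energy using E_n = -13.6057 / n² eV:
E_2 = -13.6057 / 2² = -3.4014250 eV
E_11 = -13.6057 / 11² = -0.1124438 eV

Photon energy: |ΔE| = |E_11 - E_2| = 3.2889812 eV

Convert to wavelength using E = hc/λ with hc = 1239.84 eV·nm:
λ = hc/E = 1239.84 eV·nm / 3.2889812 eV
λ = 376.968 nm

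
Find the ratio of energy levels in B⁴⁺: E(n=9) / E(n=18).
4.00000

Using E_n = -13.6057 Z² / n² eV with Z = 5:

E_9 = -13.6057 × 5² / 9² = -340.1425 / 81 = -4.19929012346 eV
E_18 = -13.6057 × 5² / 18² = -340.1425 / 324 = -1.04982253086 eV

The ratio is:
E_9/E_18 = (-4.19929012346) / (-1.04982253086)
E_9/E_18 = (-340.1425/81) / (-340.1425/324)
E_9/E_18 = 324/81
E_9/E_18 = 4.00000
(Note: the Z² factors cancel in the ratio.)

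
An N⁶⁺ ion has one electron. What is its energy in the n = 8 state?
-10.417 eV

For hydrogen-like ions, the energy levels scale with Z²:
E_n = -13.6057 Z² / n² eV

For N⁶⁺ (Z = 7) at n = 8:
E_8 = -13.6057 × 7² / 8²
E_8 = -13.6057 × 49 / 64
E_8 = -666.6793 / 64
E_8 = -10.417 eV

The energy is 49 times more negative than hydrogen at the same n due to the stronger nuclear charge.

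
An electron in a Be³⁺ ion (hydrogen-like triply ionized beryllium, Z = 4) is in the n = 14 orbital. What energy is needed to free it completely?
1.111 eV

The ionization energy is the energy needed to remove the electron completely (n → ∞).

For a hydrogen-like ion with Z = 4, E_n = -13.6057 Z² / n² eV.

At n = 14: E_14 = -13.6057 × 4² / 14² = -1.110669 eV
At n = ∞: E_∞ = 0 eV

Ionization energy = E_∞ - E_14 = 0 - (-1.110669) = 1.110669 eV
Ionization energy ≈ 1.111 eV

This is also called the binding energy of the electron in state n = 14.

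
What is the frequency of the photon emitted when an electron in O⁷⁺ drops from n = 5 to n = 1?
2.02e+17 Hz

First, find the transition energy:
E_5 = -13.6057 × 8² / 5² = -34.83059200 eV
E_1 = -13.6057 × 8² / 1² = -870.76480000 eV
|ΔE| = |E_1 - E_5| = 835.93420800 eV

Convert to Joules: E = 835.93420800 eV × (1.602177 × 10⁻¹⁹ J/eV) = 1.3393e-16 J

Using E = hf:
f = E/h = 1.3393e-16 J / (6.62607 × 10⁻³⁴ J·s)
f = 2.02e+17 Hz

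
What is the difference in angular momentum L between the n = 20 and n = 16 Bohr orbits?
4.2183e-34 J·s (or 4ℏ)

In the Bohr model, L_n = nℏ where ℏ = 1.054572e-34 J·s.

L_20 = 20ℏ = 2.109144e-33 J·s
L_16 = 16ℏ = 1.687315e-33 J·s

ΔL = L_20 - L_16 = (20 - 16)ℏ = 4ℏ
ΔL = 4 × 1.054572e-34 J·s = 4.2183e-34 J·s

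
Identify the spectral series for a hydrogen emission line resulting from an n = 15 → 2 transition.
Balmer series

The spectral series in hydrogen are named based on the final (lower) energy level:
- Lyman series: n_final = 1 (ultraviolet)
- Balmer series: n_final = 2 (visible/near-UV)
- Paschen series: n_final = 3 (infrared)
- Brackett series: n_final = 4 (infrared)
- Pfund series: n_final = 5 (far infrared)

Since this transition ends at n = 2, it belongs to the Balmer series.

For reference, this 15 → 2 line has photon energy
ΔE = 13.6057 eV × (1/2² - 1/15²) = 3.340955 eV,
corresponding to wavelength λ = hc/ΔE = 1239.84 eV·nm / 3.340955 eV = 371.10 nm in the visible/near-UV region.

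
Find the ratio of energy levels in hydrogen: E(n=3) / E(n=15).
25.00000

Using E_n = -13.6057 Z² / n² eV with Z = 1:

E_3 = -13.6057 / 3² = -13.6057 / 9 = -1.51174444444 eV
E_15 = -13.6057 / 15² = -13.6057 / 225 = -0.06046977778 eV

The ratio is:
E_3/E_15 = (-1.51174444444) / (-0.06046977778)
E_3/E_15 = (-13.6057/9) / (-13.6057/225)
E_3/E_15 = 225/9
E_3/E_15 = 25.00000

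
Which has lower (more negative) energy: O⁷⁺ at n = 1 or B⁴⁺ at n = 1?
O⁷⁺ at n = 1 (E = -870.76480 eV)

Using E_n = -13.6057 Z² / n² eV:

O⁷⁺ (Z = 8) at n = 1:
E = -13.6057 × 8² / 1² = -13.6057 × 64 / 1 = -870.76480000 eV

B⁴⁺ (Z = 5) at n = 1:
E = -13.6057 × 5² / 1² = -13.6057 × 25 / 1 = -340.14250000 eV

Since -870.76480000 eV < -340.14250000 eV,
O⁷⁺ at n = 1 is more tightly bound (requires more energy to ionize).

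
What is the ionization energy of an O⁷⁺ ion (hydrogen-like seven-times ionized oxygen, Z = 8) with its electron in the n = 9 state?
10.75 eV

The ionization energy is the energy needed to remove the electron completely (n → ∞).

For a hydrogen-like ion with Z = 8, E_n = -13.6057 Z² / n² eV.

At n = 9: E_9 = -13.6057 × 8² / 9² = -10.75018 eV
At n = ∞: E_∞ = 0 eV

Ionization energy = E_∞ - E_9 = 0 - (-10.75018) = 10.75018 eV
Ionization energy ≈ 10.75 eV

This is also called the binding energy of the electron in state n = 9.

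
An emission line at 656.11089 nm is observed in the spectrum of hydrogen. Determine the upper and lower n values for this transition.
n = 3 → n = 2

First, find the photon energy from the wavelength (hc = 1239.84 eV·nm):
E = hc/λ = 1239.84 eV·nm / 656.11089 nm = 1.8896806 eV

The energy levels of hydrogen satisfy E_n = -13.6057 / n² eV, so an emission n_i → n_f releases
ΔE = 13.6057 × (1/n_f² − 1/n_i²) eV.

Setting ΔE equal to the photon energy:
1/n_f² − 1/n_i² = 1.8896806 / 13.6057 = 0.13888889

Since 1/n_i² must be positive, we need 1/n_f² > 0.13888889, i.e. n_f ≤ 2. For each allowed n_f, solve n_i = (1/n_f² − 0.13888889)^(−1/2) and check whether it is a whole number:
  n_f = 1: 1/n_i² = 1.00000000 − 0.13888889 = 0.86111111 → n_i = 1.078  (not an integer) ✗
  n_f = 2: 1/n_i² = 0.25000000 − 0.13888889 = 0.11111111 → n_i = 3.000  → integer, n_i = 3 ✓

Only n_f = 2 gives an integer upper level, n_i = 3.

The transition is from n = 3 to n = 2 (emission).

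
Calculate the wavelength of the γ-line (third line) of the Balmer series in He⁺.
108.483944 nm

The lines of a series are numbered from the longest wavelength (smallest ΔE) outward; the third line is the transition from n = n_f + 3 to n_f.
The Balmer series has all transitions ending at n_f = 2.

For He⁺ (Z = 2), the third line (γ-line) is the jump from n = 5 to n = 2:
E_5 = -13.6057 × 2² / 5² = -2.176912000 eV
E_2 = -13.6057 × 2² / 2² = -13.605700000 eV
ΔE = E_5 - E_2 = 11.428788000 eV

λ = hc/E = 1239.84 eV·nm / 11.428788000 eV
λ = 108.483944 nm

This is the γ-line of the Balmer series in He⁺.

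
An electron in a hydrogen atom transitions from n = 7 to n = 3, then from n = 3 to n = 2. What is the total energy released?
3.123758 eV

The energy levels of hydrogen are E_n = -13.6057 / n² eV.

First transition (7 → 3):
ΔE₁ = |E_3 - E_7|
ΔE₁ = |-1.511744444444 - (-0.277667346939)| = 1.234077098 eV

Second transition (3 → 2):
ΔE₂ = |E_2 - E_3|
ΔE₂ = |-3.401425000000 - (-1.511744444444)| = 1.889680556 eV

Total energy released:
E_total = ΔE₁ + ΔE₂ = 1.234077098 + 1.889680556 = 3.123758 eV

Note: This equals the direct transition 7 → 2: 3.123758 eV ✓
Energy is conserved regardless of the path taken.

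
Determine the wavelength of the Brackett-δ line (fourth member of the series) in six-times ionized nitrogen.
39.67 nm

The lines of a series are numbered from the longest wavelength (smallest ΔE) outward; the fourth line is the transition from n = n_f + 4 to n_f.
The Brackett series has all transitions ending at n_f = 4.

For N⁶⁺ (Z = 7), the fourth line (δ-line) is the jump from n = 8 to n = 4:
E_8 = -13.6057 × 7² / 8² = -10.4169 eV
E_4 = -13.6057 × 7² / 4² = -41.6675 eV
ΔE = E_8 - E_4 = 31.2506 eV

λ = hc/E = 1239.84 eV·nm / 31.2506 eV
λ = 39.67 nm

This is the δ-line of the Brackett series in N⁶⁺.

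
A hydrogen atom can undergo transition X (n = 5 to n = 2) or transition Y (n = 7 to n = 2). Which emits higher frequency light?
7 → 2

Calculate the energy for each transition:

Transition 5 → 2:
ΔE₁ = |E_2 - E_5| = |-13.6057/2² - (-13.6057/5²)|
ΔE₁ = |-3.401425000000 - (-0.544228000000)| = 2.857197000 eV

Transition 7 → 2:
ΔE₂ = |E_2 - E_7| = |-13.6057/2² - (-13.6057/7²)|
ΔE₂ = |-3.401425000000 - (-0.277667346939)| = 3.123757653 eV

Since 3.123757653 eV > 2.857197000 eV, the transition 7 → 2 emits the more energetic photon.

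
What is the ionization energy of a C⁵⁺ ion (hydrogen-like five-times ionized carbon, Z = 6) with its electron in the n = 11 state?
4.04798 eV

The ionization energy is the energy needed to remove the electron completely (n → ∞).

For a hydrogen-like ion with Z = 6, E_n = -13.6057 Z² / n² eV.

At n = 11: E_11 = -13.6057 × 6² / 11² = -4.04797686 eV
At n = ∞: E_∞ = 0 eV

Ionization energy = E_∞ - E_11 = 0 - (-4.04797686) = 4.04797686 eV
Ionization energy ≈ 4.04798 eV

This is also called the binding energy of the electron in state n = 11.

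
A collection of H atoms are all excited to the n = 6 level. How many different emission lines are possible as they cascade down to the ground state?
15

The electron can occupy levels n = 1, 2, ..., 6 during de-excitation — that is m = 6 - 1 + 1 = 6 distinct levels.

The number of distinct spectral lines equals the number of ways to choose 2 of these m levels (each pair gives one possible emission transition):

Number of lines = m(m-1)/2 = 6×5/2 = 15

These correspond to all possible transitions between the 6 levels:
6 → 5, 6 → 4, 6 → 3, 6 → 2, 6 → 1, 5 → 4, 5 → 3, 5 → 2...

Each transition produces a photon with a unique energy (and thus wavelength). This count does not depend on Z.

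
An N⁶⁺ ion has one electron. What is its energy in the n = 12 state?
-4.629717 eV

For hydrogen-like ions, the energy levels scale with Z²:
E_n = -13.6057 Z² / n² eV

For N⁶⁺ (Z = 7) at n = 12:
E_12 = -13.6057 × 7² / 12²
E_12 = -13.6057 × 49 / 144
E_12 = -666.6793 / 144
E_12 = -4.629717 eV

The energy is 49 times more negative than hydrogen at the same n due to the stronger nuclear charge.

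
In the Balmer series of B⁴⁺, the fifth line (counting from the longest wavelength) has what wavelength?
15.876 nm

The lines of a series are numbered from the longest wavelength (smallest ΔE) outward; the fifth line is the transition from n = n_f + 5 to n_f.
The Balmer series has all transitions ending at n_f = 2.

For B⁴⁺ (Z = 5), the fifth line (ε-line) is the jump from n = 7 to n = 2:
E_7 = -13.6057 × 5² / 7² = -6.94168 eV
E_2 = -13.6057 × 5² / 2² = -85.03563 eV
ΔE = E_7 - E_2 = 78.09395 eV

λ = hc/E = 1239.84 eV·nm / 78.09395 eV
λ = 15.876 nm

This is the ε-line of the Balmer series in B⁴⁺.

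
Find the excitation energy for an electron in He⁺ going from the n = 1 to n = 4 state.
51.0214 eV

The energy levels of a hydrogen-like atom are E_n = -13.6057 Z² eV / n².

Energy at n = 1: E_1 = -13.6057 × 2² / 1² = -54.4228000 eV
Energy at n = 4: E_4 = -13.6057 × 2² / 4² = -3.4014250 eV

The excitation energy is the difference:
ΔE = E_4 - E_1
ΔE = -3.4014250 - (-54.4228000)
ΔE = 51.0214 eV

Since this is positive, energy must be absorbed (photon absorption).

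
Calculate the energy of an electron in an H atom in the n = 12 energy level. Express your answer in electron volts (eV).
-0.094 eV

The energy levels of a hydrogen-like atom are given by:
E_n = -13.6057 eV / n²

For n = 12:
E_12 = -13.6057 eV / 12²
E_12 = -13.6057 eV / 144
E_12 = -0.094 eV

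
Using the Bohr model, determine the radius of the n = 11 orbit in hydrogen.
6.4030 nm (or 64.0304 Å)

The Bohr radius formula is:
r_n = n² a₀ / Z

where a₀ = 0.0529177 nm is the Bohr radius.

For H (Z = 1) at n = 11:
r_11 = 11² × 0.0529177 nm / 1
r_11 = 121 × 0.0529177 nm / 1
r_11 = 6.40304 nm / 1
r_11 = 6.4030 nm

The electron orbits at approximately 6.4030 nm from the nucleus.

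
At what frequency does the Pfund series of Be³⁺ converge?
2.106e+15 Hz

The series limit corresponds to the transition from n = ∞ to n = 5.
This is the highest energy (shortest wavelength) transition in the Pfund series.

E_∞ = 0 eV
E_5 = -13.6057 × 4² / 5² = -8.707648 eV

Energy at series limit:
ΔE = E_∞ - E_5 = 0 - (-8.707648) = 8.707648 eV
E = 8.707648 eV × (1.602177 × 10⁻¹⁹ J/eV) = 1.39512e-18 J
f = E/h = 1.39512e-18 J / (6.62607 × 10⁻³⁴ J·s) = 2.106e+15 Hz

This energy equals the ionization energy from the n = 5 state of Be³⁺.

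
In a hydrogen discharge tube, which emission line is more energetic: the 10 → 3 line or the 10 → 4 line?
10 → 3

Calculate the energy for each transition:

Transition 10 → 3:
ΔE₁ = |E_3 - E_10| = |-13.6057/3² - (-13.6057/10²)|
ΔE₁ = |-1.51174444444 - (-0.13605700000)| = 1.37568744 eV

Transition 10 → 4:
ΔE₂ = |E_4 - E_10| = |-13.6057/4² - (-13.6057/10²)|
ΔE₂ = |-0.85035625000 - (-0.13605700000)| = 0.71429925 eV

Since 1.37568744 eV > 0.71429925 eV, the transition 10 → 3 emits the more energetic photon.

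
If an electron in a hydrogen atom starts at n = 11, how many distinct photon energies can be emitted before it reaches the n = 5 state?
21

The electron can occupy levels n = 5, 6, ..., 11 during de-excitation — that is m = 11 - 5 + 1 = 7 distinct levels.

The number of distinct spectral lines equals the number of ways to choose 2 of these m levels (each pair gives one possible emission transition):

Number of lines = m(m-1)/2 = 7×6/2 = 21

These correspond to all possible transitions between the 7 levels:
11 → 10, 11 → 9, 11 → 8, 11 → 7, 11 → 6, 11 → 5, 10 → 9, 10 → 8...

Each transition produces a photon with a unique energy (and thus wavelength). This count does not depend on Z.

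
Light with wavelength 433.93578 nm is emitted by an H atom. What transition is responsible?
n = 5 → n = 2

First, find the photon energy from the wavelength (hc = 1239.84 eV·nm):
E = hc/λ = 1239.84 eV·nm / 433.93578 nm = 2.8571970 eV

The energy levels of hydrogen satisfy E_n = -13.6057 / n² eV, so an emission n_i → n_f releases
ΔE = 13.6057 × (1/n_f² − 1/n_i²) eV.

Setting ΔE equal to the photon energy:
1/n_f² − 1/n_i² = 2.8571970 / 13.6057 = 0.21000000

Since 1/n_i² must be positive, we need 1/n_f² > 0.21000000, i.e. n_f ≤ 2. For each allowed n_f, solve n_i = (1/n_f² − 0.21000000)^(−1/2) and check whether it is a whole number:
  n_f = 1: 1/n_i² = 1.00000000 − 0.21000000 = 0.79000000 → n_i = 1.125  (not an integer) ✗
  n_f = 2: 1/n_i² = 0.25000000 − 0.21000000 = 0.04000000 → n_i = 5.000  → integer, n_i = 5 ✓

Only n_f = 2 gives an integer upper level, n_i = 5.

The transition is from n = 5 to n = 2 (emission).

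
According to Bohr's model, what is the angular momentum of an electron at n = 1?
1.05e-34 J·s (or 1ℏ)

In the Bohr model, angular momentum is quantized:
L = nℏ

where ℏ = h/(2π) = 1.0546e-34 J·s

For n = 1:
L = 1 × 1.0546e-34 J·s
L = 1.05e-34 J·s

This can also be written as L = 1ℏ.
The angular momentum is an integer multiple of the reduced Planck constant.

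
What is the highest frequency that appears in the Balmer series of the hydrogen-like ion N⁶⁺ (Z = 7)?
4.0301e+16 Hz

The series limit corresponds to the transition from n = ∞ to n = 2.
This is the highest energy (shortest wavelength) transition in the Balmer series.

E_∞ = 0 eV
E_2 = -13.6057 × 7² / 2² = -166.669825 eV

Energy at series limit:
ΔE = E_∞ - E_2 = 0 - (-166.669825) = 166.669825 eV
E = 166.669825 eV × (1.602177 × 10⁻¹⁹ J/eV) = 2.670346e-17 J
f = E/h = 2.670346e-17 J / (6.62607 × 10⁻³⁴ J·s) = 4.0301e+16 Hz

This energy equals the ionization energy from the n = 2 state of N⁶⁺.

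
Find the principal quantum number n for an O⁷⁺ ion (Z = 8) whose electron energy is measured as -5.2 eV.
n = 13

The exact energy levels follow E_n = -13.6057 Z² / n² eV with Z = 8.

The measured value (-5.2 eV) is reported to only 2 significant figures, so we must test candidate n values and see which one matches to that precision.

Candidate energies:
  n = 11:  E = -13.6057 × 8² / 11² = -7.19640 eV
  n = 12:  E = -13.6057 × 8² / 12² = -6.04698 eV
  n = 13:  E = -13.6057 × 8² / 13² = -5.15245 eV  ← matches
  n = 14:  E = -13.6057 × 8² / 14² = -4.44268 eV
  n = 15:  E = -13.6057 × 8² / 15² = -3.87007 eV

Checking against the measurement of -5.2 eV (2 sig figs), only n = 13 agrees:
E_13 = -5.15245 eV, which rounds to -5.2 eV ✓

Therefore n = 13.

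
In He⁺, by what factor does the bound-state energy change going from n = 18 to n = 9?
4.000

Using E_n = -13.6057 Z² / n² eV with Z = 2:

E_9 = -13.6057 × 2² / 9² = -54.4228 / 81 = -0.671886420 eV
E_18 = -13.6057 × 2² / 18² = -54.4228 / 324 = -0.167971605 eV

The ratio is:
E_9/E_18 = (-0.671886420) / (-0.167971605)
E_9/E_18 = (-54.4228/81) / (-54.4228/324)
E_9/E_18 = 324/81
E_9/E_18 = 4.000
(Note: the Z² factors cancel in the ratio.)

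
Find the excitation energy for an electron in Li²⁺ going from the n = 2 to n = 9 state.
29.10 eV

The energy levels of a hydrogen-like atom are E_n = -13.6057 Z² eV / n².

Energy at n = 2: E_2 = -13.6057 × 3² / 2² = -30.61283 eV
Energy at n = 9: E_9 = -13.6057 × 3² / 9² = -1.51174 eV

The excitation energy is the difference:
ΔE = E_9 - E_2
ΔE = -1.51174 - (-30.61283)
ΔE = 29.10 eV

Since this is positive, energy must be absorbed (photon absorption).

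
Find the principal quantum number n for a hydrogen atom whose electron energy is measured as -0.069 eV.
n = 14

The exact energy levels follow E_n = -13.6057 eV / n².

The measured value (-0.069 eV) is reported to only 2 significant figures, so we must test candidate n values and see which one matches to that precision.

Candidate energies:
  n = 12:  E = -13.6057/12² = -0.09448 eV
  n = 13:  E = -13.6057/13² = -0.08051 eV
  n = 14:  E = -13.6057/14² = -0.06942 eV  ← matches
  n = 15:  E = -13.6057/15² = -0.06047 eV
  n = 16:  E = -13.6057/16² = -0.05315 eV

Checking against the measurement of -0.069 eV (2 sig figs), only n = 14 agrees:
E_14 = -0.06942 eV, which rounds to -0.069 eV ✓

Therefore n = 14.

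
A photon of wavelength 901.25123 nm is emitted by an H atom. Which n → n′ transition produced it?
n = 10 → n = 3

First, find the photon energy from the wavelength (hc = 1239.84 eV·nm):
E = hc/λ = 1239.84 eV·nm / 901.25123 nm = 1.3756874 eV

The energy levels of hydrogen satisfy E_n = -13.6057 / n² eV, so an emission n_i → n_f releases
ΔE = 13.6057 × (1/n_f² − 1/n_i²) eV.

Setting ΔE equal to the photon energy:
1/n_f² − 1/n_i² = 1.3756874 / 13.6057 = 0.10111111

Since 1/n_i² must be positive, we need 1/n_f² > 0.10111111, i.e. n_f ≤ 3. For each allowed n_f, solve n_i = (1/n_f² − 0.10111111)^(−1/2) and check whether it is a whole number:
  n_f = 1: 1/n_i² = 1.00000000 − 0.10111111 = 0.89888889 → n_i = 1.055  (not an integer) ✗
  n_f = 2: 1/n_i² = 0.25000000 − 0.10111111 = 0.14888889 → n_i = 2.592  (not an integer) ✗
  n_f = 3: 1/n_i² = 0.11111111 − 0.10111111 = 0.01000000 → n_i = 10.000  → integer, n_i = 10 ✓

Only n_f = 3 gives an integer upper level, n_i = 10.

The transition is from n = 10 to n = 3 (emission).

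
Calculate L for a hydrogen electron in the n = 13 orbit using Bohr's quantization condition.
1.37094e-33 J·s (or 13ℏ)

In the Bohr model, angular momentum is quantized:
L = nℏ

where ℏ = h/(2π) = 1.0545718e-34 J·s

For n = 13:
L = 13 × 1.0545718e-34 J·s
L = 1.37094e-33 J·s

This can also be written as L = 13ℏ.
The angular momentum is an integer multiple of the reduced Planck constant.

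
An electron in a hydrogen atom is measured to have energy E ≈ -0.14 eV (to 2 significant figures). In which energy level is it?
n = 10

The exact energy levels follow E_n = -13.6057 eV / n².

The measured value (-0.14 eV) is reported to only 2 significant figures, so we must test candidate n values and see which one matches to that precision.

Candidate energies:
  n = 8:  E = -13.6057/8² = -0.21259 eV
  n = 9:  E = -13.6057/9² = -0.16797 eV
  n = 10:  E = -13.6057/10² = -0.13606 eV  ← matches
  n = 11:  E = -13.6057/11² = -0.11244 eV
  n = 12:  E = -13.6057/12² = -0.09448 eV

Checking against the measurement of -0.14 eV (2 sig figs), only n = 10 agrees:
E_10 = -0.13606 eV, which rounds to -0.14 eV ✓

Therefore n = 10.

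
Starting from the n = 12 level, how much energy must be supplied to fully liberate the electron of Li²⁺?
0.85036 eV

The ionization energy is the energy needed to remove the electron completely (n → ∞).

For a hydrogen-like ion with Z = 3, E_n = -13.6057 Z² / n² eV.

At n = 12: E_12 = -13.6057 × 3² / 12² = -0.85035625 eV
At n = ∞: E_∞ = 0 eV

Ionization energy = E_∞ - E_12 = 0 - (-0.85035625) = 0.85035625 eV
Ionization energy ≈ 0.85036 eV

This is also called the binding energy of the electron in state n = 12.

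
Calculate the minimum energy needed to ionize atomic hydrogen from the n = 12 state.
0.0945 eV

The ionization energy is the energy needed to remove the electron completely (n → ∞).

For hydrogen, E_n = -13.6057 eV / n².

At n = 12: E_12 = -13.6057 / 12² = -0.0944840 eV
At n = ∞: E_∞ = 0 eV

Ionization energy = E_∞ - E_12 = 0 - (-0.0944840) = 0.0944840 eV
Ionization energy ≈ 0.0945 eV

This is also called the binding energy of the electron in state n = 12.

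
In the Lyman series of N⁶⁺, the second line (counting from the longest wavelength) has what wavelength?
2.09219 nm

The lines of a series are numbered from the longest wavelength (smallest ΔE) outward; the second line is the transition from n = n_f + 2 to n_f.
The Lyman series has all transitions ending at n_f = 1.

For N⁶⁺ (Z = 7), the second line (β-line) is the jump from n = 3 to n = 1:
E_3 = -13.6057 × 7² / 3² = -74.0754778 eV
E_1 = -13.6057 × 7² / 1² = -666.6793000 eV
ΔE = E_3 - E_1 = 592.6038222 eV

λ = hc/E = 1239.84 eV·nm / 592.6038222 eV
λ = 2.09219 nm

This is the β-line of the Lyman series in N⁶⁺.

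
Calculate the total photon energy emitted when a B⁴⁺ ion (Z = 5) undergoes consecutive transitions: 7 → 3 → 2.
78.093941 eV

The energy levels of B⁴⁺ are E_n = -13.6057 × 5² / n² eV.

First transition (7 → 3):
ΔE₁ = |E_3 - E_7|
ΔE₁ = |-37.793611111111 - (-6.941683673469)| = 30.851927438 eV

Second transition (3 → 2):
ΔE₂ = |E_2 - E_3|
ΔE₂ = |-85.035625000000 - (-37.793611111111)| = 47.242013889 eV

Total energy released:
E_total = ΔE₁ + ΔE₂ = 30.851927438 + 47.242013889 = 78.093941 eV

Note: This equals the direct transition 7 → 2: 78.093941 eV ✓
Energy is conserved regardless of the path taken.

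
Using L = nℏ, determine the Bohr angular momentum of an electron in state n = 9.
9.49115e-34 J·s (or 9ℏ)

In the Bohr model, angular momentum is quantized:
L = nℏ

where ℏ = h/(2π) = 1.0545718e-34 J·s

For n = 9:
L = 9 × 1.0545718e-34 J·s
L = 9.49115e-34 J·s

This can also be written as L = 9ℏ.
The angular momentum is an integer multiple of the reduced Planck constant.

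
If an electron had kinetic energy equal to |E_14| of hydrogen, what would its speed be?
1.56264e+05 m/s (or 0.052% of c)

The binding energy at n = 14 for hydrogen is:
E_14 = -13.6057/14² = -0.0694168367 eV
|E_14| = 0.0694168367 eV

Convert to Joules:
KE = 0.0694168367 eV × (1.602177 × 10⁻¹⁹ J/eV) = 1.1121806e-20 J

Using KE = ½mv²:
v = √(2·KE/m_e)
v = √(2 × 1.1121806e-20 J / 9.10938 × 10⁻³¹ kg)
v = 1.56264e+05 m/s

This is approximately 0.052% the speed of light.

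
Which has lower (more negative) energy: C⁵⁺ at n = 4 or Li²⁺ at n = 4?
C⁵⁺ at n = 4 (E = -30.613 eV)

Using E_n = -13.6057 Z² / n² eV:

C⁵⁺ (Z = 6) at n = 4:
E = -13.6057 × 6² / 4² = -13.6057 × 36 / 16 = -30.612825 eV

Li²⁺ (Z = 3) at n = 4:
E = -13.6057 × 3² / 4² = -13.6057 × 9 / 16 = -7.653206 eV

Since -30.612825 eV < -7.653206 eV,
C⁵⁺ at n = 4 is more tightly bound (requires more energy to ionize).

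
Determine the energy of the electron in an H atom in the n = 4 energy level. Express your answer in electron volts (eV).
-0.850 eV

The energy levels of a hydrogen-like atom are given by:
E_n = -13.6057 eV / n²

For n = 4:
E_4 = -13.6057 eV / 4²
E_4 = -13.6057 eV / 16
E_4 = -0.850 eV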